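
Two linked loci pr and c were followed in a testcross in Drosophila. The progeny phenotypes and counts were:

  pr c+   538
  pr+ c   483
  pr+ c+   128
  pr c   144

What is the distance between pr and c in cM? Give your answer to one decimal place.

21.0 cM

The two most frequent classes, pr+ c (483) and pr c+ (538), are the parental types, so the F1 was pr+ c / pr c+.
The recombinant classes are pr+ c+ and pr c: 128 + 144 = 272.
Recombination frequency = 272/1293 = 0.2104 ≈ 21.0%, i.e. 21.0 cM.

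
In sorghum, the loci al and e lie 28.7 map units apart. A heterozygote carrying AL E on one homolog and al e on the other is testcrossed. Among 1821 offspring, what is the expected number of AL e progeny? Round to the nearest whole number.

A map distance of 28.7 map units corresponds to a recombination frequency of 0.287.
The F1 is AL E / al e, so AL e is a recombinant gamete class with expected frequency r/2 = 0.287/2 = 0.1435.
Expected number = 0.1435 × 1821 = 261.31 ≈ 261.

261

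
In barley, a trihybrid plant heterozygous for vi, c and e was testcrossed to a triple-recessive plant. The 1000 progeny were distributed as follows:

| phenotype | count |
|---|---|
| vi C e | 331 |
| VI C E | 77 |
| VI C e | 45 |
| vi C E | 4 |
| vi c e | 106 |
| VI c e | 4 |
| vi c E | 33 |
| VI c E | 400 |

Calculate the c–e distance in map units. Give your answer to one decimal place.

19.1 map units

The two most frequent reciprocal classes, vi C e and VI c E, are the parental types, so the F1 was vi C e / VI c E.
The two rarest classes, vi C E and VI c e, are the double crossovers. Comparing them with the parentals, only the e allele has switched, so e is the middle locus and the order is c – e – vi.
Crossovers in the c–e interval produce the single-crossover classes vi c e and VI C E (106 + 77 = 183) plus the double crossovers (8).
RF(c–e) = (183 + 8) / 1000 = 191/1000 = 0.1910 → 19.1 map units.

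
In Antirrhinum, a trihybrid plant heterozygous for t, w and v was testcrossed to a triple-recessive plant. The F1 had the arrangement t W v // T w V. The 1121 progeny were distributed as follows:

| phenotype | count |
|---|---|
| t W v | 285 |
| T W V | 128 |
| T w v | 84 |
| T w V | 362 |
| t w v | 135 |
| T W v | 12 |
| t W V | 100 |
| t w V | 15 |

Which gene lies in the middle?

t

The two rarest classes, T W v and t w V, are the double crossovers. Comparing them with the parentals, only the t allele has switched, so t is the middle locus and the order is w – t – v.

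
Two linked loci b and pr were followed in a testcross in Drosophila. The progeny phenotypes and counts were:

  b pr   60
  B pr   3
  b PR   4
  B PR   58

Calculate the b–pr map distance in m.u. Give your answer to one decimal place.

5.6 m.u.

The two most frequent classes, B PR (58) and b pr (60), are the parental types, so the F1 was B PR / b pr.
The recombinant classes are B pr and b PR: 3 + 4 = 7.
Recombination frequency = 7/125 = 0.0560 ≈ 5.6%, i.e. 5.6 m.u.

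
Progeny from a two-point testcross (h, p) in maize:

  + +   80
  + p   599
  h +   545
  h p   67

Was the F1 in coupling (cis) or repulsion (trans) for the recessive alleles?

The two most frequent classes are + p (599) and h + (545); these are the parental (non-recombinant) types.
So the F1 carried + p on one chromosome and h + on the other — the recessive alleles are on opposite chromosomes (trans / repulsion).

trans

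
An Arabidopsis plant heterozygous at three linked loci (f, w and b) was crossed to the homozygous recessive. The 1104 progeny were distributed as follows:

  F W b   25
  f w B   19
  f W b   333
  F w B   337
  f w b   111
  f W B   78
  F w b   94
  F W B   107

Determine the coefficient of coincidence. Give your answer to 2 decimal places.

0.86

The two most frequent reciprocal classes, F w B and f W b, are the parental types, so the F1 was F w B / f W b.
The two rarest classes, f w B and F W b, are the double crossovers. Comparing them with the parentals, only the f allele has switched, so f is the middle locus and the order is w – f – b.
w–f: (218 + 44)/1104 = 0.2373; f–b: (172 + 44)/1104 = 0.1957.
Expected DCO frequency = 0.2373 × 0.1957 ≈ 0.04644; observed = 44/1104 ≈ 0.03986.
Coefficient of coincidence = 0.03986/0.04644 ≈ 0.86.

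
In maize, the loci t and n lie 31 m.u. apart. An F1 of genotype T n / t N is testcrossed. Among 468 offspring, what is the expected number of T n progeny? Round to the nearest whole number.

161

A map distance of 31 m.u. corresponds to a recombination frequency of 0.310.
The F1 is T n / t N, so T n is a parental gamete class with expected frequency (1 − r)/2 = 0.690/2 = 0.3450.
Expected number = 0.3450 × 468 = 161.46 ≈ 161.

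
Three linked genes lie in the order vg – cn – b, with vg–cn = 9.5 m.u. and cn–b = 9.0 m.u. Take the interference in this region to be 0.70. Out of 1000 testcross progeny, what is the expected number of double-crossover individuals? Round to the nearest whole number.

Map distances give recombination frequencies of 0.095 and 0.090 for the two intervals.
With interference 0.70 (so coincidence = 0.30), expected double-crossover frequency = 0.095 × 0.090 × 0.30 = 0.00257.
Expected number = 0.00257 × 1000 = 2.57 ≈ 3.

3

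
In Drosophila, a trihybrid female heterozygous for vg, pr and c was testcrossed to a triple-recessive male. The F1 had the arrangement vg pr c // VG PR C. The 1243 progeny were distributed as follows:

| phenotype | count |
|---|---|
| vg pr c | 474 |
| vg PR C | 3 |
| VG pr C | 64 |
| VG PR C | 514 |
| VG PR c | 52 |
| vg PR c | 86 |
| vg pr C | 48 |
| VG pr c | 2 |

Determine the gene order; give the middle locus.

The two rarest classes, VG pr c and vg PR C, are the double crossovers. Comparing them with the parentals, only the vg allele has switched, so vg is the middle locus and the order is pr – vg – c.

vg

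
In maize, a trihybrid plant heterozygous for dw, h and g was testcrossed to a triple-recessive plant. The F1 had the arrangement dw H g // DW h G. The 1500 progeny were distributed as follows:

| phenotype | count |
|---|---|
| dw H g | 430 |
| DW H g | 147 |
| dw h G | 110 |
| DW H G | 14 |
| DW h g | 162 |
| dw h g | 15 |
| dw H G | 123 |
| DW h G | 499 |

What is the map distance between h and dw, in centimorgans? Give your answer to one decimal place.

19.1 centimorgans

The two rarest classes, dw h g and DW H G, are the double crossovers. Comparing them with the parentals, only the h allele has switched, so h is the middle locus and the order is g – h – dw.
Crossovers in the h–dw interval produce the single-crossover classes DW H g and dw h G (147 + 110 = 257) plus the double crossovers (29).
RF(h–dw) = (257 + 29) / 1500 = 286/1500 = 0.1907 → 19.1 centimorgans.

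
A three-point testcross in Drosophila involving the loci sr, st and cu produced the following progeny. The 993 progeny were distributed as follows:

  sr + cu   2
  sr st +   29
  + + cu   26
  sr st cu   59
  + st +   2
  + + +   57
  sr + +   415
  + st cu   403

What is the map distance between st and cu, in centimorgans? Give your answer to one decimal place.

5.9 centimorgans

The two most frequent reciprocal classes, sr + + and + st cu, are the parental types, so the F1 was sr + + / + st cu.
The two rarest classes, sr + cu and + st +, are the double crossovers. Comparing them with the parentals, only the cu allele has switched, so cu is the middle locus and the order is sr – cu – st.
Crossovers in the cu–st interval produce the single-crossover classes sr st + and + + cu (29 + 26 = 55) plus the double crossovers (4).
RF(cu–st) = (55 + 4) / 993 = 59/993 = 0.0594 → 5.9 centimorgans.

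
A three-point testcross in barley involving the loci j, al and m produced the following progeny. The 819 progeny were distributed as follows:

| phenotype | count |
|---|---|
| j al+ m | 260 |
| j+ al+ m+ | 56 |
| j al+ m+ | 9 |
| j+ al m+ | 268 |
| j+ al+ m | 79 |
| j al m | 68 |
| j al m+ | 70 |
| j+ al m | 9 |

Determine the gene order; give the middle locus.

The two most frequent reciprocal classes, j al+ m and j+ al m+, are the parental types, so the F1 was j al+ m / j+ al m+.
The two rarest classes, j al+ m+ and j+ al m, are the double crossovers. Comparing them with the parentals, only the m allele has switched, so m is the middle locus and the order is j – m – al.

m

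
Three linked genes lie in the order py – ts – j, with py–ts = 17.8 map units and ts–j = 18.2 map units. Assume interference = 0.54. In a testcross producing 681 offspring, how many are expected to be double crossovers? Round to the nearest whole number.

Map distances give recombination frequencies of 0.178 and 0.182 for the two intervals.
With interference 0.54 (so coincidence = 0.46), expected double-crossover frequency = 0.178 × 0.182 × 0.46 = 0.01490.
Expected number = 0.01490 × 681 = 10.15 ≈ 10.

10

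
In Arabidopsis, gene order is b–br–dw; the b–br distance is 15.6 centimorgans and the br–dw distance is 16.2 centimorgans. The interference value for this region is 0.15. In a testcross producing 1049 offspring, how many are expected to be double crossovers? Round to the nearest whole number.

Map distances give recombination frequencies of 0.156 and 0.162 for the two intervals.
With interference 0.15 (so coincidence = 0.85), expected double-crossover frequency = 0.156 × 0.162 × 0.85 = 0.02148.
Expected number = 0.02148 × 1049 = 22.53 ≈ 23.

23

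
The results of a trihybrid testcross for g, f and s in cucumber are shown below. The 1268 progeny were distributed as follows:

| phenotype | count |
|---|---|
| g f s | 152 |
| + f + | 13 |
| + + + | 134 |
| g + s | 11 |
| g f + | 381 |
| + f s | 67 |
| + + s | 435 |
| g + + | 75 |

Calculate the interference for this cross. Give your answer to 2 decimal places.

The two most frequent reciprocal classes, + + s and g f +, are the parental types, so the F1 was + + s / g f +.
The two rarest classes, g + s and + f +, are the double crossovers. Comparing them with the parentals, only the g allele has switched, so g is the middle locus and the order is f – g – s.
f–g: (142 + 24)/1268 = 0.1309; g–s: (286 + 24)/1268 = 0.2445.
Expected DCO frequency = 0.1309 × 0.2445 ≈ 0.03201; observed = 24/1268 ≈ 0.01893.
Coefficient of coincidence = 0.01893/0.03201 ≈ 0.59; interference = 1 − 0.59 = 0.41.

0.41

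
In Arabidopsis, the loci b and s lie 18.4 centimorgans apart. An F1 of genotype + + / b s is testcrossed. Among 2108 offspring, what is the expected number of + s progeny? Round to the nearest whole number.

A map distance of 18.4 centimorgans corresponds to a recombination frequency of 0.184.
The F1 is + + / b s, so + s is a recombinant gamete class with expected frequency r/2 = 0.184/2 = 0.0920.
Expected number = 0.0920 × 2108 = 193.94 ≈ 194.

194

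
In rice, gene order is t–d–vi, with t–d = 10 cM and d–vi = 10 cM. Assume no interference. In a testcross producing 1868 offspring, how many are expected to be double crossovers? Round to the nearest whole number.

Map distances give recombination frequencies of 0.100 and 0.100 for the two intervals.
With no interference, expected double-crossover frequency = 0.100 × 0.100 = 0.01000.
Expected number = 0.01000 × 1868 = 18.68 ≈ 19.

19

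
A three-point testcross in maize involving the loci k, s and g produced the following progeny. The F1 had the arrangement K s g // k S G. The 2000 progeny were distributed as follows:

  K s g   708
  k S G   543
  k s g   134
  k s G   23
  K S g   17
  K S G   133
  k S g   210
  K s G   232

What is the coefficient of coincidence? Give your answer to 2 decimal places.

The two rarest classes, K S g and k s G, are the double crossovers. Comparing them with the parentals, only the s allele has switched, so s is the middle locus and the order is k – s – g.
k–s: (267 + 40)/2000 = 0.1535; s–g: (442 + 40)/2000 = 0.2410.
Expected DCO frequency = 0.1535 × 0.2410 ≈ 0.03699; observed = 40/2000 ≈ 0.02000.
Coefficient of coincidence = 0.02000/0.03699 ≈ 0.54.

0.54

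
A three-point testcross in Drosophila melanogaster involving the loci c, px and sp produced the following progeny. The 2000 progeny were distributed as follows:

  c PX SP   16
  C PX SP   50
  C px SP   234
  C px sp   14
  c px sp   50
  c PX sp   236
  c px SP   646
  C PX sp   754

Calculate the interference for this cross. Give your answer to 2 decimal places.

0.08

The two most frequent reciprocal classes, c px SP and C PX sp, are the parental types, so the F1 was c px SP / C PX sp.
The two rarest classes, c PX SP and C px sp, are the double crossovers. Comparing them with the parentals, only the px allele has switched, so px is the middle locus and the order is c – px – sp.
c–px: (470 + 30)/2000 = 0.2500; px–sp: (100 + 30)/2000 = 0.0650.
Expected DCO frequency = 0.2500 × 0.0650 ≈ 0.01625; observed = 30/2000 ≈ 0.01500.
Coefficient of coincidence = 0.01500/0.01625 ≈ 0.92; interference = 1 − 0.92 = 0.08.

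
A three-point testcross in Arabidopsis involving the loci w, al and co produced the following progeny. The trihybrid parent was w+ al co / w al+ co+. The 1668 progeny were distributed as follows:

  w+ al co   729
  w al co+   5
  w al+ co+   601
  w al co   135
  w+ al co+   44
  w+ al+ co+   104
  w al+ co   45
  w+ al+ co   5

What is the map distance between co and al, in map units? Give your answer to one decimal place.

The two rarest classes, w+ al+ co and w al co+, are the double crossovers. Comparing them with the parentals, only the al allele has switched, so al is the middle locus and the order is w – al – co.
Crossovers in the al–co interval produce the single-crossover classes w+ al co+ and w al+ co (44 + 45 = 89) plus the double crossovers (10).
RF(al–co) = (89 + 10) / 1668 = 99/1668 = 0.0594 → 5.9 map units.

5.9 map units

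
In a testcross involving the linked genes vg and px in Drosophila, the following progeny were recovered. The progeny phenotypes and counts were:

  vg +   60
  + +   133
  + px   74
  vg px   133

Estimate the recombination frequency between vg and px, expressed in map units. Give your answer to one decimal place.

The two most frequent classes, + + (133) and vg px (133), are the parental types, so the F1 was + + / vg px.
The recombinant classes are + px and vg +: 74 + 60 = 134.
Recombination frequency = 134/400 = 0.3350 ≈ 33.5%, i.e. 33.5 map units.

33.5 map units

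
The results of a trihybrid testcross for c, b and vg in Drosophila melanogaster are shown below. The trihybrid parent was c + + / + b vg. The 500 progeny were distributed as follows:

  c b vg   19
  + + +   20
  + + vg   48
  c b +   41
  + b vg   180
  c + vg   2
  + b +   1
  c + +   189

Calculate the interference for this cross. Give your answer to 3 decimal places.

The two rarest classes, c + vg and + b +, are the double crossovers. Comparing them with the parentals, only the vg allele has switched, so vg is the middle locus and the order is b – vg – c.
b–vg: (89 + 3)/500 = 0.1840; vg–c: (39 + 3)/500 = 0.0840.
Expected DCO frequency = 0.1840 × 0.0840 ≈ 0.01546; observed = 3/500 ≈ 0.00600.
Coefficient of coincidence = 0.00600/0.01546 ≈ 0.388; interference = 1 − 0.388 = 0.612.

0.612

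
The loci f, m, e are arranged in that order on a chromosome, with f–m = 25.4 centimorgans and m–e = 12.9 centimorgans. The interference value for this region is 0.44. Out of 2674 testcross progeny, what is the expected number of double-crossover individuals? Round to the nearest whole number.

Map distances give recombination frequencies of 0.254 and 0.129 for the two intervals.
With interference 0.44 (so coincidence = 0.56), expected double-crossover frequency = 0.254 × 0.129 × 0.56 = 0.01835.
Expected number = 0.01835 × 2674 = 49.07 ≈ 49.

49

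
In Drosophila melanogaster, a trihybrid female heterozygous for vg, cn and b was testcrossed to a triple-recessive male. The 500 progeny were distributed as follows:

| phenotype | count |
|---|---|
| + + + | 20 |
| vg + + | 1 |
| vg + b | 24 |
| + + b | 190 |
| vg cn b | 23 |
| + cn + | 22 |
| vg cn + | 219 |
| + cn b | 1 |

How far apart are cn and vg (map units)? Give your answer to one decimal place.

The two most frequent reciprocal classes, + + b and vg cn +, are the parental types, so the F1 was + + b / vg cn +.
The two rarest classes, + cn b and vg + +, are the double crossovers. Comparing them with the parentals, only the cn allele has switched, so cn is the middle locus and the order is b – cn – vg.
Crossovers in the cn–vg interval produce the single-crossover classes vg + b and + cn + (24 + 22 = 46) plus the double crossovers (2).
RF(cn–vg) = (46 + 2) / 500 = 48/500 = 0.0960 → 9.6 map units.

9.6 map units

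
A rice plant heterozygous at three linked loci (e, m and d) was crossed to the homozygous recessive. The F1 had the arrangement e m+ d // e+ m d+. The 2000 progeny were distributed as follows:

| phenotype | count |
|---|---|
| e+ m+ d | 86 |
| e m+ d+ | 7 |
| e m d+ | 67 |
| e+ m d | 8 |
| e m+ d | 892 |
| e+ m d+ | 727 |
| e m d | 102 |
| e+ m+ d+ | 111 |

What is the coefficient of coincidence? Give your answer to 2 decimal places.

0.78

The two rarest classes, e m+ d+ and e+ m d, are the double crossovers. Comparing them with the parentals, only the d allele has switched, so d is the middle locus and the order is e – d – m.
e–d: (153 + 15)/2000 = 0.0840; d–m: (213 + 15)/2000 = 0.1140.
Expected DCO frequency = 0.0840 × 0.1140 ≈ 0.00958; observed = 15/2000 ≈ 0.00750.
Coefficient of coincidence = 0.00750/0.00958 ≈ 0.78.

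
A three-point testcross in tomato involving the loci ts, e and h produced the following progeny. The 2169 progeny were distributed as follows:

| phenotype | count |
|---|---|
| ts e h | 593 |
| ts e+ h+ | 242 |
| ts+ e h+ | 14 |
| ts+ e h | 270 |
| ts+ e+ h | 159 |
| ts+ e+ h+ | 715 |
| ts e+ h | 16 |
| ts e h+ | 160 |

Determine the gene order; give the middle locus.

The two most frequent reciprocal classes, ts+ e+ h+ and ts e h, are the parental types, so the F1 was ts+ e+ h+ / ts e h.
The two rarest classes, ts+ e h+ and ts e+ h, are the double crossovers. Comparing them with the parentals, only the e allele has switched, so e is the middle locus and the order is h – e – ts.

e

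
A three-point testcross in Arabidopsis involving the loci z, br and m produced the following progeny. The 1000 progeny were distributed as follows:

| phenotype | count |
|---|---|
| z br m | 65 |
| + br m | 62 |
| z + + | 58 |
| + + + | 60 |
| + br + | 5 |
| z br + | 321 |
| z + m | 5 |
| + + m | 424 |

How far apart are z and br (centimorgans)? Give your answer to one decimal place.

13.0 centimorgans

The two most frequent reciprocal classes, z br + and + + m, are the parental types, so the F1 was z br + / + + m.
The two rarest classes, + br + and z + m, are the double crossovers. Comparing them with the parentals, only the z allele has switched, so z is the middle locus and the order is m – z – br.
Crossovers in the z–br interval produce the single-crossover classes z + + and + br m (58 + 62 = 120) plus the double crossovers (10).
RF(z–br) = (120 + 10) / 1000 = 130/1000 = 0.1300 → 13.0 centimorgans.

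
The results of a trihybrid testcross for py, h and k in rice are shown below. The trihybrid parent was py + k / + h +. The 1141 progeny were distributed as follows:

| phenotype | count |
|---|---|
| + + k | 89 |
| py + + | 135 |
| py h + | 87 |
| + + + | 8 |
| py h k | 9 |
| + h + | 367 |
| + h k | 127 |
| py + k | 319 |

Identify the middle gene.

h

The two rarest classes, py h k and + + +, are the double crossovers. Comparing them with the parentals, only the h allele has switched, so h is the middle locus and the order is k – h – py.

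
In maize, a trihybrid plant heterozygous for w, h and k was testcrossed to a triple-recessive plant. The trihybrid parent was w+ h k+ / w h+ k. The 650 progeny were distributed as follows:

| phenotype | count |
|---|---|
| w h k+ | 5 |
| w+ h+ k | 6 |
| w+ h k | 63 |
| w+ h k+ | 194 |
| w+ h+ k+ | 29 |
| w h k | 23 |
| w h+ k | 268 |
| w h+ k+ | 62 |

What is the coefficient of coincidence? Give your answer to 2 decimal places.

0.83

The two rarest classes, w h k+ and w+ h+ k, are the double crossovers. Comparing them with the parentals, only the w allele has switched, so w is the middle locus and the order is k – w – h.
k–w: (125 + 11)/650 = 0.2092; w–h: (52 + 11)/650 = 0.0969.
Expected DCO frequency = 0.2092 × 0.0969 ≈ 0.02027; observed = 11/650 ≈ 0.01692.
Coefficient of coincidence = 0.01692/0.02027 ≈ 0.83.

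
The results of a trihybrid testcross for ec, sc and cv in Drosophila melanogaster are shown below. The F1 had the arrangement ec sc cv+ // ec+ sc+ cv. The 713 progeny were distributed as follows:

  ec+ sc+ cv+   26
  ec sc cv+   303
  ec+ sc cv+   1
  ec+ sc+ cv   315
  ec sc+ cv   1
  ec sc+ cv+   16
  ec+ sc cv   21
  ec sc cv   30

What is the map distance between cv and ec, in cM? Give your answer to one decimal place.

The two rarest classes, ec+ sc cv+ and ec sc+ cv, are the double crossovers. Comparing them with the parentals, only the ec allele has switched, so ec is the middle locus and the order is cv – ec – sc.
Crossovers in the cv–ec interval produce the single-crossover classes ec sc cv and ec+ sc+ cv+ (30 + 26 = 56) plus the double crossovers (2).
RF(cv–ec) = (56 + 2) / 713 = 58/713 = 0.0813 → 8.1 cM.

8.1 cM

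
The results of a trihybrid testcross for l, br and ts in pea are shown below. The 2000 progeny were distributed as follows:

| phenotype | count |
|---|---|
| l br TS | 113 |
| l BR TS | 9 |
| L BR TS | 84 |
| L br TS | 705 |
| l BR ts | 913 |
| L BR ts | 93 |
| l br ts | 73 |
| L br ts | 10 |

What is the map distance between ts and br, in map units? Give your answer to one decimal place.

The two most frequent reciprocal classes, L br TS and l BR ts, are the parental types, so the F1 was L br TS / l BR ts.
The two rarest classes, L br ts and l BR TS, are the double crossovers. Comparing them with the parentals, only the ts allele has switched, so ts is the middle locus and the order is br – ts – l.
Crossovers in the br–ts interval produce the single-crossover classes L BR TS and l br ts (84 + 73 = 157) plus the double crossovers (19).
RF(br–ts) = (157 + 19) / 2000 = 176/2000 = 0.0880 → 8.8 map units.

8.8 map units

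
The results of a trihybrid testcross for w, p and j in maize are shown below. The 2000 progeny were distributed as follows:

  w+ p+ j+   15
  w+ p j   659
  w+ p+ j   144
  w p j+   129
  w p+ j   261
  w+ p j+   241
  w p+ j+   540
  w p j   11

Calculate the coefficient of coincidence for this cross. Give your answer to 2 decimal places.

The two most frequent reciprocal classes, w+ p j and w p+ j+, are the parental types, so the F1 was w+ p j / w p+ j+.
The two rarest classes, w p j and w+ p+ j+, are the double crossovers. Comparing them with the parentals, only the w allele has switched, so w is the middle locus and the order is p – w – j.
p–w: (273 + 26)/2000 = 0.1495; w–j: (502 + 26)/2000 = 0.2640.
Expected DCO frequency = 0.1495 × 0.2640 ≈ 0.03947; observed = 26/2000 ≈ 0.01300.
Coefficient of coincidence = 0.01300/0.03947 ≈ 0.33.

0.33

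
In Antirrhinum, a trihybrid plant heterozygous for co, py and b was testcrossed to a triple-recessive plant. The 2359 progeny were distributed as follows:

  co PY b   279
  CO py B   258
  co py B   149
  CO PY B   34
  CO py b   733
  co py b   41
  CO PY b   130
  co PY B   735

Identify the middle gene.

The two most frequent reciprocal classes, co PY B and CO py b, are the parental types, so the F1 was co PY B / CO py b.
The two rarest classes, CO PY B and co py b, are the double crossovers. Comparing them with the parentals, only the co allele has switched, so co is the middle locus and the order is py – co – b.

co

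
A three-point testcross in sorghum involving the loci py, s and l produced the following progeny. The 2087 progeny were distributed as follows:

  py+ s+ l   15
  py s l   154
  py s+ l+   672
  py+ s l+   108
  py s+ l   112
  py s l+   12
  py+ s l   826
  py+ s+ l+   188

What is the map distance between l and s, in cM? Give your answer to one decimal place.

11.8 cM

The two most frequent reciprocal classes, py+ s l and py s+ l+, are the parental types, so the F1 was py+ s l / py s+ l+.
The two rarest classes, py+ s+ l and py s l+, are the double crossovers. Comparing them with the parentals, only the s allele has switched, so s is the middle locus and the order is py – s – l.
Crossovers in the s–l interval produce the single-crossover classes py+ s l+ and py s+ l (108 + 112 = 220) plus the double crossovers (27).
RF(s–l) = (220 + 27) / 2087 = 247/2087 = 0.1184 → 11.8 cM.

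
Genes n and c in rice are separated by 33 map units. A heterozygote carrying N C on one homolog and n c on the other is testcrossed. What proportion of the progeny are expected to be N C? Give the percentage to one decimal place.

33.5%

A map distance of 33 map units corresponds to a recombination frequency of 0.330.
The F1 is N C / n c, so N C is a parental gamete class with expected frequency (1 − r)/2 = 0.670/2 = 0.3350.
That is 0.3350 = 33.5% of the progeny.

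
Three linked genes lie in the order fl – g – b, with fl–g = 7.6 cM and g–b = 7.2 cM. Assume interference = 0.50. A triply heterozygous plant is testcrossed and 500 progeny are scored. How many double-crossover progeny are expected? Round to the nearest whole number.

1

Map distances give recombination frequencies of 0.076 and 0.072 for the two intervals.
With interference 0.50 (so coincidence = 0.50), expected double-crossover frequency = 0.076 × 0.072 × 0.50 = 0.00274.
Expected number = 0.00274 × 500 = 1.37 ≈ 1.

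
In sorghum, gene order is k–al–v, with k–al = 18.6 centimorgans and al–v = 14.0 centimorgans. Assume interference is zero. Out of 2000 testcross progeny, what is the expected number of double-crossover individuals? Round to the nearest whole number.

Map distances give recombination frequencies of 0.186 and 0.140 for the two intervals.
With no interference, expected double-crossover frequency = 0.186 × 0.140 = 0.02604.
Expected number = 0.02604 × 2000 = 52.08 ≈ 52.

52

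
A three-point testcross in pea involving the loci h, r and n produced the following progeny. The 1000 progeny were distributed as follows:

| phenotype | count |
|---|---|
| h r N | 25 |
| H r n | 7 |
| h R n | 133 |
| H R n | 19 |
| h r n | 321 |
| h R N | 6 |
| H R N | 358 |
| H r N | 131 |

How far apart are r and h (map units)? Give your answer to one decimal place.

The two most frequent reciprocal classes, H R N and h r n, are the parental types, so the F1 was H R N / h r n.
The two rarest classes, h R N and H r n, are the double crossovers. Comparing them with the parentals, only the h allele has switched, so h is the middle locus and the order is n – h – r.
Crossovers in the h–r interval produce the single-crossover classes H r N and h R n (131 + 133 = 264) plus the double crossovers (13).
RF(h–r) = (264 + 13) / 1000 = 277/1000 = 0.2770 → 27.7 map units.

27.7 map units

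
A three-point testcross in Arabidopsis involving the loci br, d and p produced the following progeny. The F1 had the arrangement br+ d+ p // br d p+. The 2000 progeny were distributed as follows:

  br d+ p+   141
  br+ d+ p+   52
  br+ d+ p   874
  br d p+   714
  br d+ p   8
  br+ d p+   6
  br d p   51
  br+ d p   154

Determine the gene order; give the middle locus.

br

The two rarest classes, br d+ p and br+ d p+, are the double crossovers. Comparing them with the parentals, only the br allele has switched, so br is the middle locus and the order is p – br – d.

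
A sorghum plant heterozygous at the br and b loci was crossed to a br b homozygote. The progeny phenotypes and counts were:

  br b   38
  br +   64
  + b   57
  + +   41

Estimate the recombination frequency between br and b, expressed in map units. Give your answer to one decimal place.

The two most frequent classes, + b (57) and br + (64), are the parental types, so the F1 was + b / br +.
The recombinant classes are + + and br b: 41 + 38 = 79.
Recombination frequency = 79/200 = 0.3950 ≈ 39.5%, i.e. 39.5 map units.

39.5 map units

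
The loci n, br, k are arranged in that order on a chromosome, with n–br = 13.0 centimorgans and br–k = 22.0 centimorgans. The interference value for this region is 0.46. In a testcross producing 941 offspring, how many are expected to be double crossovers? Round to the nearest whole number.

Map distances give recombination frequencies of 0.130 and 0.220 for the two intervals.
With interference 0.46 (so coincidence = 0.54), expected double-crossover frequency = 0.130 × 0.220 × 0.54 = 0.01544.
Expected number = 0.01544 × 941 = 14.53 ≈ 15.

15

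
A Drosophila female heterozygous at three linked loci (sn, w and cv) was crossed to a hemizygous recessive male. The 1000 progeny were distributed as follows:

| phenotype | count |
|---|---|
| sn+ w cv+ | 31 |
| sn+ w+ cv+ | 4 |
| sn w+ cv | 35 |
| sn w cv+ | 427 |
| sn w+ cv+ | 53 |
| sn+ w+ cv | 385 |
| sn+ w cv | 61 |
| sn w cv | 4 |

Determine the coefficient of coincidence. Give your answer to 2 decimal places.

0.89

The two most frequent reciprocal classes, sn w cv+ and sn+ w+ cv, are the parental types, so the F1 was sn w cv+ / sn+ w+ cv.
The two rarest classes, sn w cv and sn+ w+ cv+, are the double crossovers. Comparing them with the parentals, only the cv allele has switched, so cv is the middle locus and the order is sn – cv – w.
sn–cv: (66 + 8)/1000 = 0.0740; cv–w: (114 + 8)/1000 = 0.1220.
Expected DCO frequency = 0.0740 × 0.1220 ≈ 0.00903; observed = 8/1000 ≈ 0.00800.
Coefficient of coincidence = 0.00800/0.00903 ≈ 0.89.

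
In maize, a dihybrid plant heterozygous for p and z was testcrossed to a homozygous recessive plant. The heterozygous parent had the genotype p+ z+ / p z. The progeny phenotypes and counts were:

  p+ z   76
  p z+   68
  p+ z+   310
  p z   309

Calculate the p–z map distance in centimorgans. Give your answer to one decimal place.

The recombinant classes are p+ z and p z+: 76 + 68 = 144.
Recombination frequency = 144/763 = 0.1887 ≈ 18.9%, i.e. 18.9 centimorgans.

18.9 centimorgans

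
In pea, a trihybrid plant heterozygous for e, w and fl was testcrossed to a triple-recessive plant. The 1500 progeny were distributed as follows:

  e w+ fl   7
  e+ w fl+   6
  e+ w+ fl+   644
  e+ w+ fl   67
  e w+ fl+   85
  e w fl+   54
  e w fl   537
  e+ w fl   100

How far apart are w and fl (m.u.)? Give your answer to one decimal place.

The two most frequent reciprocal classes, e w fl and e+ w+ fl+, are the parental types, so the F1 was e w fl / e+ w+ fl+.
The two rarest classes, e w+ fl and e+ w fl+, are the double crossovers. Comparing them with the parentals, only the w allele has switched, so w is the middle locus and the order is fl – w – e.
Crossovers in the fl–w interval produce the single-crossover classes e w fl+ and e+ w+ fl (54 + 67 = 121) plus the double crossovers (13).
RF(fl–w) = (121 + 13) / 1500 = 134/1500 = 0.0893 → 8.9 m.u.

8.9 m.u.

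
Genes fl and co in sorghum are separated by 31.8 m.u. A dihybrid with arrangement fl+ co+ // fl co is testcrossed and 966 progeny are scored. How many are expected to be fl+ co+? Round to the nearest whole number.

A map distance of 31.8 m.u. corresponds to a recombination frequency of 0.318.
The F1 is fl+ co+ / fl co, so fl+ co+ is a parental gamete class with expected frequency (1 − r)/2 = 0.682/2 = 0.3410.
Expected number = 0.3410 × 966 = 329.41 ≈ 329.

329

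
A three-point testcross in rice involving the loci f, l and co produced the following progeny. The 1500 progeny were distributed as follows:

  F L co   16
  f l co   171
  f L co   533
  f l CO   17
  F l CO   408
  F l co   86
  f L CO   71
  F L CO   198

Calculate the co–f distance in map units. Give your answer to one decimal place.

The two most frequent reciprocal classes, f L co and F l CO, are the parental types, so the F1 was f L co / F l CO.
The two rarest classes, F L co and f l CO, are the double crossovers. Comparing them with the parentals, only the f allele has switched, so f is the middle locus and the order is l – f – co.
Crossovers in the f–co interval produce the single-crossover classes f L CO and F l co (71 + 86 = 157) plus the double crossovers (33).
RF(f–co) = (157 + 33) / 1500 = 190/1500 = 0.1267 → 12.7 map units.

12.7 map units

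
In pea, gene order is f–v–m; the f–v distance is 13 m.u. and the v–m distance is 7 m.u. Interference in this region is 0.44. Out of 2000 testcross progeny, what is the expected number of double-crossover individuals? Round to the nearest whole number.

Map distances give recombination frequencies of 0.130 and 0.070 for the two intervals.
With interference 0.44 (so coincidence = 0.56), expected double-crossover frequency = 0.130 × 0.070 × 0.56 = 0.00510.
Expected number = 0.00510 × 2000 = 10.19 ≈ 10.

10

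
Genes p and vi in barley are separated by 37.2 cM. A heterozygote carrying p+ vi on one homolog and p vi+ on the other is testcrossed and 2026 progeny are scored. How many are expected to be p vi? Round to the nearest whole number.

A map distance of 37.2 cM corresponds to a recombination frequency of 0.372.
The F1 is p+ vi / p vi+, so p vi is a recombinant gamete class with expected frequency r/2 = 0.372/2 = 0.1860.
Expected number = 0.1860 × 2026 = 376.84 ≈ 377.

377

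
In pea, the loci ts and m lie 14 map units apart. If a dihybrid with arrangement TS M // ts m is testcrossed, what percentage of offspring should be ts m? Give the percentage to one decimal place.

43.0%

A map distance of 14 map units corresponds to a recombination frequency of 0.140.
The F1 is TS M / ts m, so ts m is a parental gamete class with expected frequency (1 − r)/2 = 0.860/2 = 0.4300.
That is 0.4300 = 43.0% of the progeny.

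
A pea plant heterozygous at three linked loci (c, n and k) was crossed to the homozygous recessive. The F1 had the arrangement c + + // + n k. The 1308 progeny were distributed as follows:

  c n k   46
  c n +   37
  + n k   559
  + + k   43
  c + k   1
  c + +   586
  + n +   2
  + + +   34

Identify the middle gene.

The two rarest classes, c + k and + n +, are the double crossovers. Comparing them with the parentals, only the k allele has switched, so k is the middle locus and the order is n – k – c.

k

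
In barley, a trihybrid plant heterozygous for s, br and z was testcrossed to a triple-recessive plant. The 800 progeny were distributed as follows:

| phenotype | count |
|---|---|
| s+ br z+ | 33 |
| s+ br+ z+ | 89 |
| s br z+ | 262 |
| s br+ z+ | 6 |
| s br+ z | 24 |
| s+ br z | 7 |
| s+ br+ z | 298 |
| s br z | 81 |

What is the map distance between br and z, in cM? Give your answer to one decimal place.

22.9 cM

The two most frequent reciprocal classes, s br z+ and s+ br+ z, are the parental types, so the F1 was s br z+ / s+ br+ z.
The two rarest classes, s br+ z+ and s+ br z, are the double crossovers. Comparing them with the parentals, only the br allele has switched, so br is the middle locus and the order is s – br – z.
Crossovers in the br–z interval produce the single-crossover classes s br z and s+ br+ z+ (81 + 89 = 170) plus the double crossovers (13).
RF(br–z) = (170 + 13) / 800 = 183/800 = 0.2288 → 22.9 cM.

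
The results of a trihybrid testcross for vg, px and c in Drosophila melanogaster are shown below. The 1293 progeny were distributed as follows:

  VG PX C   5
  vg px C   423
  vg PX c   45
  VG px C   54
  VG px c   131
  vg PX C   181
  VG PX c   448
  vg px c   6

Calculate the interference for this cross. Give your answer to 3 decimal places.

The two most frequent reciprocal classes, VG PX c and vg px C, are the parental types, so the F1 was VG PX c / vg px C.
The two rarest classes, VG PX C and vg px c, are the double crossovers. Comparing them with the parentals, only the c allele has switched, so c is the middle locus and the order is vg – c – px.
vg–c: (99 + 11)/1293 = 0.0851; c–px: (312 + 11)/1293 = 0.2498.
Expected DCO frequency = 0.0851 × 0.2498 ≈ 0.02126; observed = 11/1293 ≈ 0.00851.
Coefficient of coincidence = 0.00851/0.02126 ≈ 0.400; interference = 1 − 0.400 = 0.600.

0.600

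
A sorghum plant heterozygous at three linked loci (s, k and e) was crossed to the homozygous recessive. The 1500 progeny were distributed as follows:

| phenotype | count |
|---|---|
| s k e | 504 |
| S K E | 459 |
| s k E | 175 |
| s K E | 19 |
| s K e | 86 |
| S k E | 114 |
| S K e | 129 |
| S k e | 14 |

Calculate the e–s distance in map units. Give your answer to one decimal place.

The two most frequent reciprocal classes, S K E and s k e, are the parental types, so the F1 was S K E / s k e.
The two rarest classes, s K E and S k e, are the double crossovers. Comparing them with the parentals, only the s allele has switched, so s is the middle locus and the order is k – s – e.
Crossovers in the s–e interval produce the single-crossover classes S K e and s k E (129 + 175 = 304) plus the double crossovers (33).
RF(s–e) = (304 + 33) / 1500 = 337/1500 = 0.2247 → 22.5 map units.

22.5 map units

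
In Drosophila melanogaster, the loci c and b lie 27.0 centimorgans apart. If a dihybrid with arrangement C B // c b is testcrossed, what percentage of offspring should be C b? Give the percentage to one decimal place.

13.5%

A map distance of 27.0 centimorgans corresponds to a recombination frequency of 0.270.
The F1 is C B / c b, so C b is a recombinant gamete class with expected frequency r/2 = 0.270/2 = 0.1350.
That is 0.1350 = 13.5% of the progeny.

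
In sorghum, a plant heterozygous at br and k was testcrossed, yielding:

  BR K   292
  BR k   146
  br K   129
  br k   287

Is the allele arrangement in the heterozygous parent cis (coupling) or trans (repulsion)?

cis

The two most frequent classes are BR K (292) and br k (287); these are the parental (non-recombinant) types.
So the F1 carried BR K on one chromosome and br k on the other — the recessive alleles are on the same chromosome (cis / coupling).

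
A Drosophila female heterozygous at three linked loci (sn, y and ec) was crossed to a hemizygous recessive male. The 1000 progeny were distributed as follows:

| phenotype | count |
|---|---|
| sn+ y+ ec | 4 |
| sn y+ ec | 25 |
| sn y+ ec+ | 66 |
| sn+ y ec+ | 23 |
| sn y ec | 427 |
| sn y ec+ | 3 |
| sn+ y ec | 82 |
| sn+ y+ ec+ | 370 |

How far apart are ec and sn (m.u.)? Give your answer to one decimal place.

15.5 m.u.

The two most frequent reciprocal classes, sn+ y+ ec+ and sn y ec, are the parental types, so the F1 was sn+ y+ ec+ / sn y ec.
The two rarest classes, sn+ y+ ec and sn y ec+, are the double crossovers. Comparing them with the parentals, only the ec allele has switched, so ec is the middle locus and the order is sn – ec – y.
Crossovers in the sn–ec interval produce the single-crossover classes sn y+ ec+ and sn+ y ec (66 + 82 = 148) plus the double crossovers (7).
RF(sn–ec) = (148 + 7) / 1000 = 155/1000 = 0.1550 → 15.5 m.u.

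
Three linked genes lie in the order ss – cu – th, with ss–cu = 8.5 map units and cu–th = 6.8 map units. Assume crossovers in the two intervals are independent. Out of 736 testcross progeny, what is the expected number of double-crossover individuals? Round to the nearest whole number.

4

Map distances give recombination frequencies of 0.085 and 0.068 for the two intervals.
With no interference, expected double-crossover frequency = 0.085 × 0.068 = 0.00578.
Expected number = 0.00578 × 736 = 4.25 ≈ 4.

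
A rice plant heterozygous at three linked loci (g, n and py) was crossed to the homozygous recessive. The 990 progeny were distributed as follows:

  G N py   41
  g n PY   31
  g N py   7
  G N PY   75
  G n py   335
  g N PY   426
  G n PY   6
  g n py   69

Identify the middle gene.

The two most frequent reciprocal classes, G n py and g N PY, are the parental types, so the F1 was G n py / g N PY.
The two rarest classes, G n PY and g N py, are the double crossovers. Comparing them with the parentals, only the py allele has switched, so py is the middle locus and the order is g – py – n.

py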